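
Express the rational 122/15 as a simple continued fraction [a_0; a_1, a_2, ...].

[8; 7, 2]

Run the Euclidean algorithm on 122 and 15; the successive quotients are the partial quotients a_0, a_1, ... (each step inverts the fractional part left over by the previous one):
  122 = 8*15 + 2, so a_0 = 8.
  15 = 7*2 + 1, so a_1 = 7.
  2 = 2*1 + 0, so a_2 = 2.
The remainder reaches 0 after 3 divisions, so the expansion has 3 partial quotients, read off in order.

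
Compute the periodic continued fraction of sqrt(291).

Write x_i = (sqrt(291) + m_i)/d_i with (m_0, d_0) = (0, 1). a_0 = floor(sqrt(291)) = 17, since 17^2 = 289 <= 291 < 324 = 18^2.
Iterate m_{i+1} = d_i*a_i - m_i, d_{i+1} = (291 - m_{i+1}^2)/d_i, a_{i+1} = floor((a_0 + m_{i+1})/d_{i+1}):
  m_1 = 1*17 - 0 = 17, d_1 = (291 - 17^2)/1 = 2/1 = 2, a_1 = floor((17 + 17)/2) = 17.
  m_2 = 2*17 - 17 = 17, d_2 = (291 - 17^2)/2 = 2/2 = 1, a_2 = floor((17 + 17)/1) = 34.
  m_3 = 1*34 - 17 = 17, d_3 = (291 - 17^2)/1 = 2/1 = 2: (m_3, d_3) = (m_1, d_1) = (17, 2), so from here the quotients repeat a_1, a_2; the period length is 2.
Hence the expansion of sqrt(291) is a_0 = 17 followed by the repeating block 17, 34 (period 2).

[17; (17, 34)]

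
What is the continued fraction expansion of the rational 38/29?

[1; 3, 4, 2]

Run the Euclidean algorithm on 38 and 29; the successive quotients are the partial quotients a_0, a_1, ... (each step inverts the fractional part left over by the previous one):
  38 = 1*29 + 9, so a_0 = 1.
  29 = 3*9 + 2, so a_1 = 3.
  9 = 4*2 + 1, so a_2 = 4.
  2 = 2*1 + 0, so a_3 = 2.
The remainder reaches 0 after 4 divisions, so the expansion has 4 partial quotients, read off in order.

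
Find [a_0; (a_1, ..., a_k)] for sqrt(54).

[7; (2, 1, 6, 1, 2, 14)]

Write x_i = (sqrt(54) + m_i)/d_i with (m_0, d_0) = (0, 1). a_0 = floor(sqrt(54)) = 7, since 7^2 = 49 <= 54 < 64 = 8^2.
Iterate m_{i+1} = d_i*a_i - m_i, d_{i+1} = (54 - m_{i+1}^2)/d_i, a_{i+1} = floor((a_0 + m_{i+1})/d_{i+1}):
  m_1 = 1*7 - 0 = 7, d_1 = (54 - 7^2)/1 = 5/1 = 5, a_1 = floor((7 + 7)/5) = 2.
  m_2 = 5*2 - 7 = 3, d_2 = (54 - 3^2)/5 = 45/5 = 9, a_2 = floor((7 + 3)/9) = 1.
  m_3 = 9*1 - 3 = 6, d_3 = (54 - 6^2)/9 = 18/9 = 2, a_3 = floor((7 + 6)/2) = 6.
  m_4 = 2*6 - 6 = 6, d_4 = (54 - 6^2)/2 = 18/2 = 9, a_4 = floor((7 + 6)/9) = 1.
  m_5 = 9*1 - 6 = 3, d_5 = (54 - 3^2)/9 = 45/9 = 5, a_5 = floor((7 + 3)/5) = 2.
  m_6 = 5*2 - 3 = 7, d_6 = (54 - 7^2)/5 = 5/5 = 1, a_6 = floor((7 + 7)/1) = 14.
  m_7 = 1*14 - 7 = 7, d_7 = (54 - 7^2)/1 = 5/1 = 5: (m_7, d_7) = (m_1, d_1) = (7, 5), so from here the quotients repeat a_1, ..., a_6; the period length is 6.
Hence the expansion of sqrt(54) is a_0 = 7 followed by the repeating block 2, 1, 6, 1, 2, 14 (period 6).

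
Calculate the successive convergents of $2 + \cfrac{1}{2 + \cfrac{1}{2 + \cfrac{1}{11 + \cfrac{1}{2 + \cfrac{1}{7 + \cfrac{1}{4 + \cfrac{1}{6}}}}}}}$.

2/1, 5/2, 12/5, 137/57, 286/119, 2139/890, 8842/3679, 55191/22964

Using the convergent recurrence p_i = a_i*p_{i-1} + p_{i-2}, q_i = a_i*q_{i-1} + q_{i-2} with p_{-2}=0, p_{-1}=1, q_{-2}=1, q_{-1}=0:
  i=0: a_0=2, p_0 = 2*1 + 0 = 2, q_0 = 2*0 + 1 = 1.
  i=1: a_1=2, p_1 = 2*2 + 1 = 5, q_1 = 2*1 + 0 = 2.
  i=2: a_2=2, p_2 = 2*5 + 2 = 12, q_2 = 2*2 + 1 = 5.
  i=3: a_3=11, p_3 = 11*12 + 5 = 137, q_3 = 11*5 + 2 = 57.
  i=4: a_4=2, p_4 = 2*137 + 12 = 286, q_4 = 2*57 + 5 = 119.
  i=5: a_5=7, p_5 = 7*286 + 137 = 2139, q_5 = 7*119 + 57 = 890.
  i=6: a_6=4, p_6 = 4*2139 + 286 = 8842, q_6 = 4*890 + 119 = 3679.
  i=7: a_7=6, p_7 = 6*8842 + 2139 = 55191, q_7 = 6*3679 + 890 = 22964.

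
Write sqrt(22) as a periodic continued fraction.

[4; (1, 2, 4, 2, 1, 8)]

Write x_i = (sqrt(22) + m_i)/d_i with (m_0, d_0) = (0, 1). a_0 = floor(sqrt(22)) = 4, since 4^2 = 16 <= 22 < 25 = 5^2.
Iterate m_{i+1} = d_i*a_i - m_i, d_{i+1} = (22 - m_{i+1}^2)/d_i, a_{i+1} = floor((a_0 + m_{i+1})/d_{i+1}):
  m_1 = 1*4 - 0 = 4, d_1 = (22 - 4^2)/1 = 6/1 = 6, a_1 = floor((4 + 4)/6) = 1.
  m_2 = 6*1 - 4 = 2, d_2 = (22 - 2^2)/6 = 18/6 = 3, a_2 = floor((4 + 2)/3) = 2.
  m_3 = 3*2 - 2 = 4, d_3 = (22 - 4^2)/3 = 6/3 = 2, a_3 = floor((4 + 4)/2) = 4.
  m_4 = 2*4 - 4 = 4, d_4 = (22 - 4^2)/2 = 6/2 = 3, a_4 = floor((4 + 4)/3) = 2.
  m_5 = 3*2 - 4 = 2, d_5 = (22 - 2^2)/3 = 18/3 = 6, a_5 = floor((4 + 2)/6) = 1.
  m_6 = 6*1 - 2 = 4, d_6 = (22 - 4^2)/6 = 6/6 = 1, a_6 = floor((4 + 4)/1) = 8.
  m_7 = 1*8 - 4 = 4, d_7 = (22 - 4^2)/1 = 6/1 = 6: (m_7, d_7) = (m_1, d_1) = (4, 6), so from here the quotients repeat a_1, ..., a_6; the period length is 6.
Hence the expansion of sqrt(22) is a_0 = 4 followed by the repeating block 1, 2, 4, 2, 1, 8 (period 6).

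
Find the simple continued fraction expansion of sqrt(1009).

[31; (1, 3, 3, 1, 62)]

Write x_i = (sqrt(1009) + m_i)/d_i with (m_0, d_0) = (0, 1). a_0 = floor(sqrt(1009)) = 31, since 31^2 = 961 <= 1009 < 1024 = 32^2.
Iterate m_{i+1} = d_i*a_i - m_i, d_{i+1} = (1009 - m_{i+1}^2)/d_i, a_{i+1} = floor((a_0 + m_{i+1})/d_{i+1}):
  m_1 = 1*31 - 0 = 31, d_1 = (1009 - 31^2)/1 = 48/1 = 48, a_1 = floor((31 + 31)/48) = 1.
  m_2 = 48*1 - 31 = 17, d_2 = (1009 - 17^2)/48 = 720/48 = 15, a_2 = floor((31 + 17)/15) = 3.
  m_3 = 15*3 - 17 = 28, d_3 = (1009 - 28^2)/15 = 225/15 = 15, a_3 = floor((31 + 28)/15) = 3.
  m_4 = 15*3 - 28 = 17, d_4 = (1009 - 17^2)/15 = 720/15 = 48, a_4 = floor((31 + 17)/48) = 1.
  m_5 = 48*1 - 17 = 31, d_5 = (1009 - 31^2)/48 = 48/48 = 1, a_5 = floor((31 + 31)/1) = 62.
  m_6 = 1*62 - 31 = 31, d_6 = (1009 - 31^2)/1 = 48/1 = 48: (m_6, d_6) = (m_1, d_1) = (31, 48), so from here the quotients repeat a_1, ..., a_5; the period length is 5.
Hence the expansion of sqrt(1009) is a_0 = 31 followed by the repeating block 1, 3, 3, 1, 62 (period 5).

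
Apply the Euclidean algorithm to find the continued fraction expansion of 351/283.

Run the Euclidean algorithm on 351 and 283; the successive quotients are the partial quotients a_0, a_1, ... (each step inverts the fractional part left over by the previous one):
  351 = 1*283 + 68, so a_0 = 1.
  283 = 4*68 + 11, so a_1 = 4.
  68 = 6*11 + 2, so a_2 = 6.
  11 = 5*2 + 1, so a_3 = 5.
  2 = 2*1 + 0, so a_4 = 2.
The remainder reaches 0 after 5 divisions, so the expansion has 5 partial quotients, read off in order.

[1; 4, 6, 5, 2]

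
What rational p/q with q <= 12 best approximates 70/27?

Expand x = 70/27 as a continued fraction with the Euclidean algorithm:
  70 = 2*27 + 16, so a_0 = 2.
  27 = 1*16 + 11, so a_1 = 1.
  16 = 1*11 + 5, so a_2 = 1.
  11 = 2*5 + 1, so a_3 = 2.
  5 = 5*1 + 0, so a_4 = 5.
so x = [2; 1, 1, 2, 5].
Convergents (p_i = a_i*p_{i-1} + p_{i-2}, q_i = a_i*q_{i-1} + q_{i-2} with p_{-2}=0, p_{-1}=1, q_{-2}=1, q_{-1}=0), until the denominator exceeds 12:
  i=0: a_0=2, p_0 = 2*1 + 0 = 2, q_0 = 2*0 + 1 = 1.
  i=1: a_1=1, p_1 = 1*2 + 1 = 3, q_1 = 1*1 + 0 = 1.
  i=2: a_2=1, p_2 = 1*3 + 2 = 5, q_2 = 1*1 + 1 = 2.
  i=3: a_3=2, p_3 = 2*5 + 3 = 13, q_3 = 2*2 + 1 = 5.
  i=4: a_4=5, p_4 = 5*13 + 5 = 70, q_4 = 5*5 + 2 = 27.
q_4 = 27 > 12, so the last convergent with denominator <= 12 is p_3/q_3 = 13/5.
The closest fraction with denominator <= 12 is either p_3/q_3 or the intermediate fraction (k*p_3 + p_2)/(k*q_3 + q_2) with the largest k >= 1 whose denominator stays <= 12; these approach x as k grows, and every other convergent or intermediate fraction in range is farther away.
Largest k: floor((12 - q_2)/q_3) = floor((12 - 2)/5) = 2.
That gives (2*13 + 5)/(2*5 + 2) = 31/12.
Compare the errors: |x - 13/5| = |70*5 - 13*27|/(27*5) = 1/135, and |x - 31/12| = |70*12 - 31*27|/(27*12) = 3/324.
Cross-multiplying, 1*324 = 324 < 405 = 3*135, so 1/135 is smaller: the convergent 13/5 is closer to x than 31/12.

13/5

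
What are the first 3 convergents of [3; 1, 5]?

Using the convergent recurrence p_i = a_i*p_{i-1} + p_{i-2}, q_i = a_i*q_{i-1} + q_{i-2} with p_{-2}=0, p_{-1}=1, q_{-2}=1, q_{-1}=0:
  i=0: a_0=3, p_0 = 3*1 + 0 = 3, q_0 = 3*0 + 1 = 1.
  i=1: a_1=1, p_1 = 1*3 + 1 = 4, q_1 = 1*1 + 0 = 1.
  i=2: a_2=5, p_2 = 5*4 + 3 = 23, q_2 = 5*1 + 1 = 6.

3/1, 4/1, 23/6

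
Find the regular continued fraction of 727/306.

[2; 2, 1, 1, 1, 18, 2]

Run the Euclidean algorithm on 727 and 306; the successive quotients are the partial quotients a_0, a_1, ... (each step inverts the fractional part left over by the previous one):
  727 = 2*306 + 115, so a_0 = 2.
  306 = 2*115 + 76, so a_1 = 2.
  115 = 1*76 + 39, so a_2 = 1.
  76 = 1*39 + 37, so a_3 = 1.
  39 = 1*37 + 2, so a_4 = 1.
  37 = 18*2 + 1, so a_5 = 18.
  2 = 2*1 + 0, so a_6 = 2.
The remainder reaches 0 after 7 divisions, so the expansion has 7 partial quotients, read off in order.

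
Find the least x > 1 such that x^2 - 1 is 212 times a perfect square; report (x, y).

(x, y) = (66249, 4550)

First expand sqrt(212) as a continued fraction. With x_i = (sqrt(212) + m_i)/d_i and (m_0, d_0) = (0, 1): a_0 = floor(sqrt(212)) = 14, since 14^2 = 196 <= 212 < 225 = 15^2.
Iterate m_{i+1} = d_i*a_i - m_i, d_{i+1} = (212 - m_{i+1}^2)/d_i, a_{i+1} = floor((a_0 + m_{i+1})/d_{i+1}):
  m_1 = 1*14 - 0 = 14, d_1 = (212 - 14^2)/1 = 16/1 = 16, a_1 = floor((14 + 14)/16) = 1.
  m_2 = 16*1 - 14 = 2, d_2 = (212 - 2^2)/16 = 208/16 = 13, a_2 = floor((14 + 2)/13) = 1.
  m_3 = 13*1 - 2 = 11, d_3 = (212 - 11^2)/13 = 91/13 = 7, a_3 = floor((14 + 11)/7) = 3.
  m_4 = 7*3 - 11 = 10, d_4 = (212 - 10^2)/7 = 112/7 = 16, a_4 = floor((14 + 10)/16) = 1.
  m_5 = 16*1 - 10 = 6, d_5 = (212 - 6^2)/16 = 176/16 = 11, a_5 = floor((14 + 6)/11) = 1.
  m_6 = 11*1 - 6 = 5, d_6 = (212 - 5^2)/11 = 187/11 = 17, a_6 = floor((14 + 5)/17) = 1.
  m_7 = 17*1 - 5 = 12, d_7 = (212 - 12^2)/17 = 68/17 = 4, a_7 = floor((14 + 12)/4) = 6.
  m_8 = 4*6 - 12 = 12, d_8 = (212 - 12^2)/4 = 68/4 = 17, a_8 = floor((14 + 12)/17) = 1.
  m_9 = 17*1 - 12 = 5, d_9 = (212 - 5^2)/17 = 187/17 = 11, a_9 = floor((14 + 5)/11) = 1.
  m_10 = 11*1 - 5 = 6, d_10 = (212 - 6^2)/11 = 176/11 = 16, a_10 = floor((14 + 6)/16) = 1.
  m_11 = 16*1 - 6 = 10, d_11 = (212 - 10^2)/16 = 112/16 = 7, a_11 = floor((14 + 10)/7) = 3.
  m_12 = 7*3 - 10 = 11, d_12 = (212 - 11^2)/7 = 91/7 = 13, a_12 = floor((14 + 11)/13) = 1.
  m_13 = 13*1 - 11 = 2, d_13 = (212 - 2^2)/13 = 208/13 = 16, a_13 = floor((14 + 2)/16) = 1.
  m_14 = 16*1 - 2 = 14, d_14 = (212 - 14^2)/16 = 16/16 = 1, a_14 = floor((14 + 14)/1) = 28.
  m_15 = 1*28 - 14 = 14, d_15 = (212 - 14^2)/1 = 16/1 = 16: (m_15, d_15) = (m_1, d_1) = (14, 16), so from here the quotients repeat a_1, ..., a_14; the period length is 14.
So sqrt(212) = [14; (1, 1, 3, 1, 1, 1, 6, 1, 1, 1, 3, 1, 1, 28)] with period length k = 14.
k is even, so the fundamental solution of x^2 - 212y^2 = 1 is (p_{k-1}, q_{k-1}) = (p_13, q_13); compute convergents through index 13.
Convergents (p_i = a_i*p_{i-1} + p_{i-2}, q_i = a_i*q_{i-1} + q_{i-2} with p_{-2}=0, p_{-1}=1, q_{-2}=1, q_{-1}=0):
  i=0: a_0=14, p_0 = 14*1 + 0 = 14, q_0 = 14*0 + 1 = 1.
  i=1: a_1=1, p_1 = 1*14 + 1 = 15, q_1 = 1*1 + 0 = 1.
  i=2: a_2=1, p_2 = 1*15 + 14 = 29, q_2 = 1*1 + 1 = 2.
  i=3: a_3=3, p_3 = 3*29 + 15 = 102, q_3 = 3*2 + 1 = 7.
  i=4: a_4=1, p_4 = 1*102 + 29 = 131, q_4 = 1*7 + 2 = 9.
  i=5: a_5=1, p_5 = 1*131 + 102 = 233, q_5 = 1*9 + 7 = 16.
  i=6: a_6=1, p_6 = 1*233 + 131 = 364, q_6 = 1*16 + 9 = 25.
  i=7: a_7=6, p_7 = 6*364 + 233 = 2417, q_7 = 6*25 + 16 = 166.
  i=8: a_8=1, p_8 = 1*2417 + 364 = 2781, q_8 = 1*166 + 25 = 191.
  i=9: a_9=1, p_9 = 1*2781 + 2417 = 5198, q_9 = 1*191 + 166 = 357.
  i=10: a_10=1, p_10 = 1*5198 + 2781 = 7979, q_10 = 1*357 + 191 = 548.
  i=11: a_11=3, p_11 = 3*7979 + 5198 = 29135, q_11 = 3*548 + 357 = 2001.
  i=12: a_12=1, p_12 = 1*29135 + 7979 = 37114, q_12 = 1*2001 + 548 = 2549.
  i=13: a_13=1, p_13 = 1*37114 + 29135 = 66249, q_13 = 1*2549 + 2001 = 4550.
Check: 66249^2 - 212*4550^2 = 4388930001 - 4388930000 = 1, so (x, y) = (66249, 4550) solves the equation, and by the theorem it is the least positive solution.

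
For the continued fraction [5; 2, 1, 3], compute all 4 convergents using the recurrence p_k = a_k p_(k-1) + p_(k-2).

Using the convergent recurrence p_i = a_i*p_{i-1} + p_{i-2}, q_i = a_i*q_{i-1} + q_{i-2} with p_{-2}=0, p_{-1}=1, q_{-2}=1, q_{-1}=0:
  i=0: a_0=5, p_0 = 5*1 + 0 = 5, q_0 = 5*0 + 1 = 1.
  i=1: a_1=2, p_1 = 2*5 + 1 = 11, q_1 = 2*1 + 0 = 2.
  i=2: a_2=1, p_2 = 1*11 + 5 = 16, q_2 = 1*2 + 1 = 3.
  i=3: a_3=3, p_3 = 3*16 + 11 = 59, q_3 = 3*3 + 2 = 11.

5/1, 11/2, 16/3, 59/11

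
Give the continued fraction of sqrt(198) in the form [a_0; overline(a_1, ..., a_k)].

Write x_i = (sqrt(198) + m_i)/d_i with (m_0, d_0) = (0, 1). a_0 = floor(sqrt(198)) = 14, since 14^2 = 196 <= 198 < 225 = 15^2.
Iterate m_{i+1} = d_i*a_i - m_i, d_{i+1} = (198 - m_{i+1}^2)/d_i, a_{i+1} = floor((a_0 + m_{i+1})/d_{i+1}):
  m_1 = 1*14 - 0 = 14, d_1 = (198 - 14^2)/1 = 2/1 = 2, a_1 = floor((14 + 14)/2) = 14.
  m_2 = 2*14 - 14 = 14, d_2 = (198 - 14^2)/2 = 2/2 = 1, a_2 = floor((14 + 14)/1) = 28.
  m_3 = 1*28 - 14 = 14, d_3 = (198 - 14^2)/1 = 2/1 = 2: (m_3, d_3) = (m_1, d_1) = (14, 2), so from here the quotients repeat a_1, a_2; the period length is 2.
Hence the expansion of sqrt(198) is a_0 = 14 followed by the repeating block 14, 28 (period 2).

[14; overline(14, 28)]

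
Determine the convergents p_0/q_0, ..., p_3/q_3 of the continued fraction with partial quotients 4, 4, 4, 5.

Using the convergent recurrence p_i = a_i*p_{i-1} + p_{i-2}, q_i = a_i*q_{i-1} + q_{i-2} with p_{-2}=0, p_{-1}=1, q_{-2}=1, q_{-1}=0:
  i=0: a_0=4, p_0 = 4*1 + 0 = 4, q_0 = 4*0 + 1 = 1.
  i=1: a_1=4, p_1 = 4*4 + 1 = 17, q_1 = 4*1 + 0 = 4.
  i=2: a_2=4, p_2 = 4*17 + 4 = 72, q_2 = 4*4 + 1 = 17.
  i=3: a_3=5, p_3 = 5*72 + 17 = 377, q_3 = 5*17 + 4 = 89.

4/1, 17/4, 72/17, 377/89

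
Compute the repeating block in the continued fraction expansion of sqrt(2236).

[47; (3, 2, 31, 10, 2, 10, 31, 2, 3, 94)]

Write x_i = (sqrt(2236) + m_i)/d_i with (m_0, d_0) = (0, 1). a_0 = floor(sqrt(2236)) = 47, since 47^2 = 2209 <= 2236 < 2304 = 48^2.
Iterate m_{i+1} = d_i*a_i - m_i, d_{i+1} = (2236 - m_{i+1}^2)/d_i, a_{i+1} = floor((a_0 + m_{i+1})/d_{i+1}):
  m_1 = 1*47 - 0 = 47, d_1 = (2236 - 47^2)/1 = 27/1 = 27, a_1 = floor((47 + 47)/27) = 3.
  m_2 = 27*3 - 47 = 34, d_2 = (2236 - 34^2)/27 = 1080/27 = 40, a_2 = floor((47 + 34)/40) = 2.
  m_3 = 40*2 - 34 = 46, d_3 = (2236 - 46^2)/40 = 120/40 = 3, a_3 = floor((47 + 46)/3) = 31.
  m_4 = 3*31 - 46 = 47, d_4 = (2236 - 47^2)/3 = 27/3 = 9, a_4 = floor((47 + 47)/9) = 10.
  m_5 = 9*10 - 47 = 43, d_5 = (2236 - 43^2)/9 = 387/9 = 43, a_5 = floor((47 + 43)/43) = 2.
  m_6 = 43*2 - 43 = 43, d_6 = (2236 - 43^2)/43 = 387/43 = 9, a_6 = floor((47 + 43)/9) = 10.
  m_7 = 9*10 - 43 = 47, d_7 = (2236 - 47^2)/9 = 27/9 = 3, a_7 = floor((47 + 47)/3) = 31.
  m_8 = 3*31 - 47 = 46, d_8 = (2236 - 46^2)/3 = 120/3 = 40, a_8 = floor((47 + 46)/40) = 2.
  m_9 = 40*2 - 46 = 34, d_9 = (2236 - 34^2)/40 = 1080/40 = 27, a_9 = floor((47 + 34)/27) = 3.
  m_10 = 27*3 - 34 = 47, d_10 = (2236 - 47^2)/27 = 27/27 = 1, a_10 = floor((47 + 47)/1) = 94.
  m_11 = 1*94 - 47 = 47, d_11 = (2236 - 47^2)/1 = 27/1 = 27: (m_11, d_11) = (m_1, d_1) = (47, 27), so from here the quotients repeat a_1, ..., a_10; the period length is 10.
Hence the expansion of sqrt(2236) is a_0 = 47 followed by the repeating block 3, 2, 31, 10, 2, 10, 31, 2, 3, 94 (period 10).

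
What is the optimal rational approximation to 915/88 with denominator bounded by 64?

Expand x = 915/88 as a continued fraction with the Euclidean algorithm:
  915 = 10*88 + 35, so a_0 = 10.
  88 = 2*35 + 18, so a_1 = 2.
  35 = 1*18 + 17, so a_2 = 1.
  18 = 1*17 + 1, so a_3 = 1.
  17 = 17*1 + 0, so a_4 = 17.
so x = [10; 2, 1, 1, 17].
Convergents (p_i = a_i*p_{i-1} + p_{i-2}, q_i = a_i*q_{i-1} + q_{i-2} with p_{-2}=0, p_{-1}=1, q_{-2}=1, q_{-1}=0), until the denominator exceeds 64:
  i=0: a_0=10, p_0 = 10*1 + 0 = 10, q_0 = 10*0 + 1 = 1.
  i=1: a_1=2, p_1 = 2*10 + 1 = 21, q_1 = 2*1 + 0 = 2.
  i=2: a_2=1, p_2 = 1*21 + 10 = 31, q_2 = 1*2 + 1 = 3.
  i=3: a_3=1, p_3 = 1*31 + 21 = 52, q_3 = 1*3 + 2 = 5.
  i=4: a_4=17, p_4 = 17*52 + 31 = 915, q_4 = 17*5 + 3 = 88.
q_4 = 88 > 64, so the last convergent with denominator <= 64 is p_3/q_3 = 52/5.
The closest fraction with denominator <= 64 is either p_3/q_3 or the intermediate fraction (k*p_3 + p_2)/(k*q_3 + q_2) with the largest k >= 1 whose denominator stays <= 64; these approach x as k grows, and every other convergent or intermediate fraction in range is farther away.
Largest k: floor((64 - q_2)/q_3) = floor((64 - 3)/5) = 12.
That gives (12*52 + 31)/(12*5 + 3) = 655/63.
Compare the errors: |x - 52/5| = |915*5 - 52*88|/(88*5) = 1/440, and |x - 655/63| = |915*63 - 655*88|/(88*63) = 5/5544.
Cross-multiplying, 5*440 = 2200 < 5544 = 1*5544, so 5/5544 is smaller: the intermediate fraction 655/63 is closer to x than 52/5.

655/63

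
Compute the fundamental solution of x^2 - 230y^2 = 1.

First expand sqrt(230) as a continued fraction. With x_i = (sqrt(230) + m_i)/d_i and (m_0, d_0) = (0, 1): a_0 = floor(sqrt(230)) = 15, since 15^2 = 225 <= 230 < 256 = 16^2.
Iterate m_{i+1} = d_i*a_i - m_i, d_{i+1} = (230 - m_{i+1}^2)/d_i, a_{i+1} = floor((a_0 + m_{i+1})/d_{i+1}):
  m_1 = 1*15 - 0 = 15, d_1 = (230 - 15^2)/1 = 5/1 = 5, a_1 = floor((15 + 15)/5) = 6.
  m_2 = 5*6 - 15 = 15, d_2 = (230 - 15^2)/5 = 5/5 = 1, a_2 = floor((15 + 15)/1) = 30.
  m_3 = 1*30 - 15 = 15, d_3 = (230 - 15^2)/1 = 5/1 = 5: (m_3, d_3) = (m_1, d_1) = (15, 5), so from here the quotients repeat a_1, a_2; the period length is 2.
So sqrt(230) = [15; (6, 30)] with period length k = 2.
k is even, so the fundamental solution of x^2 - 230y^2 = 1 is (p_{k-1}, q_{k-1}) = (p_1, q_1); compute convergents through index 1.
Convergents (p_i = a_i*p_{i-1} + p_{i-2}, q_i = a_i*q_{i-1} + q_{i-2} with p_{-2}=0, p_{-1}=1, q_{-2}=1, q_{-1}=0):
  i=0: a_0=15, p_0 = 15*1 + 0 = 15, q_0 = 15*0 + 1 = 1.
  i=1: a_1=6, p_1 = 6*15 + 1 = 91, q_1 = 6*1 + 0 = 6.
Check: 91^2 - 230*6^2 = 8281 - 8280 = 1, so (x, y) = (91, 6) solves the equation, and by the theorem it is the least positive solution.

(x, y) = (91, 6)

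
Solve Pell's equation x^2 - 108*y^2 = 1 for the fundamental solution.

First expand sqrt(108) as a continued fraction. With x_i = (sqrt(108) + m_i)/d_i and (m_0, d_0) = (0, 1): a_0 = floor(sqrt(108)) = 10, since 10^2 = 100 <= 108 < 121 = 11^2.
Iterate m_{i+1} = d_i*a_i - m_i, d_{i+1} = (108 - m_{i+1}^2)/d_i, a_{i+1} = floor((a_0 + m_{i+1})/d_{i+1}):
  m_1 = 1*10 - 0 = 10, d_1 = (108 - 10^2)/1 = 8/1 = 8, a_1 = floor((10 + 10)/8) = 2.
  m_2 = 8*2 - 10 = 6, d_2 = (108 - 6^2)/8 = 72/8 = 9, a_2 = floor((10 + 6)/9) = 1.
  m_3 = 9*1 - 6 = 3, d_3 = (108 - 3^2)/9 = 99/9 = 11, a_3 = floor((10 + 3)/11) = 1.
  m_4 = 11*1 - 3 = 8, d_4 = (108 - 8^2)/11 = 44/11 = 4, a_4 = floor((10 + 8)/4) = 4.
  m_5 = 4*4 - 8 = 8, d_5 = (108 - 8^2)/4 = 44/4 = 11, a_5 = floor((10 + 8)/11) = 1.
  m_6 = 11*1 - 8 = 3, d_6 = (108 - 3^2)/11 = 99/11 = 9, a_6 = floor((10 + 3)/9) = 1.
  m_7 = 9*1 - 3 = 6, d_7 = (108 - 6^2)/9 = 72/9 = 8, a_7 = floor((10 + 6)/8) = 2.
  m_8 = 8*2 - 6 = 10, d_8 = (108 - 10^2)/8 = 8/8 = 1, a_8 = floor((10 + 10)/1) = 20.
  m_9 = 1*20 - 10 = 10, d_9 = (108 - 10^2)/1 = 8/1 = 8: (m_9, d_9) = (m_1, d_1) = (10, 8), so from here the quotients repeat a_1, ..., a_8; the period length is 8.
So sqrt(108) = [10; (2, 1, 1, 4, 1, 1, 2, 20)] with period length k = 8.
k is even, so the fundamental solution of x^2 - 108y^2 = 1 is (p_{k-1}, q_{k-1}) = (p_7, q_7); compute convergents through index 7.
Convergents (p_i = a_i*p_{i-1} + p_{i-2}, q_i = a_i*q_{i-1} + q_{i-2} with p_{-2}=0, p_{-1}=1, q_{-2}=1, q_{-1}=0):
  i=0: a_0=10, p_0 = 10*1 + 0 = 10, q_0 = 10*0 + 1 = 1.
  i=1: a_1=2, p_1 = 2*10 + 1 = 21, q_1 = 2*1 + 0 = 2.
  i=2: a_2=1, p_2 = 1*21 + 10 = 31, q_2 = 1*2 + 1 = 3.
  i=3: a_3=1, p_3 = 1*31 + 21 = 52, q_3 = 1*3 + 2 = 5.
  i=4: a_4=4, p_4 = 4*52 + 31 = 239, q_4 = 4*5 + 3 = 23.
  i=5: a_5=1, p_5 = 1*239 + 52 = 291, q_5 = 1*23 + 5 = 28.
  i=6: a_6=1, p_6 = 1*291 + 239 = 530, q_6 = 1*28 + 23 = 51.
  i=7: a_7=2, p_7 = 2*530 + 291 = 1351, q_7 = 2*51 + 28 = 130.
Check: 1351^2 - 108*130^2 = 1825201 - 1825200 = 1, so (x, y) = (1351, 130) solves the equation, and by the theorem it is the least positive solution.

(x, y) = (1351, 130)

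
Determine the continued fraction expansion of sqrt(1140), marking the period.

[33; (1, 3, 4, 3, 1, 66)]

Write x_i = (sqrt(1140) + m_i)/d_i with (m_0, d_0) = (0, 1). a_0 = floor(sqrt(1140)) = 33, since 33^2 = 1089 <= 1140 < 1156 = 34^2.
Iterate m_{i+1} = d_i*a_i - m_i, d_{i+1} = (1140 - m_{i+1}^2)/d_i, a_{i+1} = floor((a_0 + m_{i+1})/d_{i+1}):
  m_1 = 1*33 - 0 = 33, d_1 = (1140 - 33^2)/1 = 51/1 = 51, a_1 = floor((33 + 33)/51) = 1.
  m_2 = 51*1 - 33 = 18, d_2 = (1140 - 18^2)/51 = 816/51 = 16, a_2 = floor((33 + 18)/16) = 3.
  m_3 = 16*3 - 18 = 30, d_3 = (1140 - 30^2)/16 = 240/16 = 15, a_3 = floor((33 + 30)/15) = 4.
  m_4 = 15*4 - 30 = 30, d_4 = (1140 - 30^2)/15 = 240/15 = 16, a_4 = floor((33 + 30)/16) = 3.
  m_5 = 16*3 - 30 = 18, d_5 = (1140 - 18^2)/16 = 816/16 = 51, a_5 = floor((33 + 18)/51) = 1.
  m_6 = 51*1 - 18 = 33, d_6 = (1140 - 33^2)/51 = 51/51 = 1, a_6 = floor((33 + 33)/1) = 66.
  m_7 = 1*66 - 33 = 33, d_7 = (1140 - 33^2)/1 = 51/1 = 51: (m_7, d_7) = (m_1, d_1) = (33, 51), so from here the quotients repeat a_1, ..., a_6; the period length is 6.
Hence the expansion of sqrt(1140) is a_0 = 33 followed by the repeating block 1, 3, 4, 3, 1, 66 (period 6).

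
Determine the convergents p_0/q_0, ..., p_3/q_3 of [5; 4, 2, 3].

Using the convergent recurrence p_i = a_i*p_{i-1} + p_{i-2}, q_i = a_i*q_{i-1} + q_{i-2} with p_{-2}=0, p_{-1}=1, q_{-2}=1, q_{-1}=0:
  i=0: a_0=5, p_0 = 5*1 + 0 = 5, q_0 = 5*0 + 1 = 1.
  i=1: a_1=4, p_1 = 4*5 + 1 = 21, q_1 = 4*1 + 0 = 4.
  i=2: a_2=2, p_2 = 2*21 + 5 = 47, q_2 = 2*4 + 1 = 9.
  i=3: a_3=3, p_3 = 3*47 + 21 = 162, q_3 = 3*9 + 4 = 31.

5/1, 21/4, 47/9, 162/31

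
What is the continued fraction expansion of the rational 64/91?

[0; 1, 2, 2, 1, 2, 3]

Run the Euclidean algorithm on 64 and 91; the successive quotients are the partial quotients a_0, a_1, ... (each step inverts the fractional part left over by the previous one):
  64 = 0*91 + 64, so a_0 = 0.
  91 = 1*64 + 27, so a_1 = 1.
  64 = 2*27 + 10, so a_2 = 2.
  27 = 2*10 + 7, so a_3 = 2.
  10 = 1*7 + 3, so a_4 = 1.
  7 = 2*3 + 1, so a_5 = 2.
  3 = 3*1 + 0, so a_6 = 3.
The remainder reaches 0 after 7 divisions, so the expansion has 7 partial quotients, read off in order.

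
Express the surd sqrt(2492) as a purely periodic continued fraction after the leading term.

Write x_i = (sqrt(2492) + m_i)/d_i with (m_0, d_0) = (0, 1). a_0 = floor(sqrt(2492)) = 49, since 49^2 = 2401 <= 2492 < 2500 = 50^2.
Iterate m_{i+1} = d_i*a_i - m_i, d_{i+1} = (2492 - m_{i+1}^2)/d_i, a_{i+1} = floor((a_0 + m_{i+1})/d_{i+1}):
  m_1 = 1*49 - 0 = 49, d_1 = (2492 - 49^2)/1 = 91/1 = 91, a_1 = floor((49 + 49)/91) = 1.
  m_2 = 91*1 - 49 = 42, d_2 = (2492 - 42^2)/91 = 728/91 = 8, a_2 = floor((49 + 42)/8) = 11.
  m_3 = 8*11 - 42 = 46, d_3 = (2492 - 46^2)/8 = 376/8 = 47, a_3 = floor((49 + 46)/47) = 2.
  m_4 = 47*2 - 46 = 48, d_4 = (2492 - 48^2)/47 = 188/47 = 4, a_4 = floor((49 + 48)/4) = 24.
  m_5 = 4*24 - 48 = 48, d_5 = (2492 - 48^2)/4 = 188/4 = 47, a_5 = floor((49 + 48)/47) = 2.
  m_6 = 47*2 - 48 = 46, d_6 = (2492 - 46^2)/47 = 376/47 = 8, a_6 = floor((49 + 46)/8) = 11.
  m_7 = 8*11 - 46 = 42, d_7 = (2492 - 42^2)/8 = 728/8 = 91, a_7 = floor((49 + 42)/91) = 1.
  m_8 = 91*1 - 42 = 49, d_8 = (2492 - 49^2)/91 = 91/91 = 1, a_8 = floor((49 + 49)/1) = 98.
  m_9 = 1*98 - 49 = 49, d_9 = (2492 - 49^2)/1 = 91/1 = 91: (m_9, d_9) = (m_1, d_1) = (49, 91), so from here the quotients repeat a_1, ..., a_8; the period length is 8.
Hence the expansion of sqrt(2492) is a_0 = 49 followed by the repeating block 1, 11, 2, 24, 2, 11, 1, 98 (period 8).

[49; (1, 11, 2, 24, 2, 11, 1, 98)]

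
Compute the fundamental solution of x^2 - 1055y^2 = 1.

(x, y) = (1689, 52)

First expand sqrt(1055) as a continued fraction. With x_i = (sqrt(1055) + m_i)/d_i and (m_0, d_0) = (0, 1): a_0 = floor(sqrt(1055)) = 32, since 32^2 = 1024 <= 1055 < 1089 = 33^2.
Iterate m_{i+1} = d_i*a_i - m_i, d_{i+1} = (1055 - m_{i+1}^2)/d_i, a_{i+1} = floor((a_0 + m_{i+1})/d_{i+1}):
  m_1 = 1*32 - 0 = 32, d_1 = (1055 - 32^2)/1 = 31/1 = 31, a_1 = floor((32 + 32)/31) = 2.
  m_2 = 31*2 - 32 = 30, d_2 = (1055 - 30^2)/31 = 155/31 = 5, a_2 = floor((32 + 30)/5) = 12.
  m_3 = 5*12 - 30 = 30, d_3 = (1055 - 30^2)/5 = 155/5 = 31, a_3 = floor((32 + 30)/31) = 2.
  m_4 = 31*2 - 30 = 32, d_4 = (1055 - 32^2)/31 = 31/31 = 1, a_4 = floor((32 + 32)/1) = 64.
  m_5 = 1*64 - 32 = 32, d_5 = (1055 - 32^2)/1 = 31/1 = 31: (m_5, d_5) = (m_1, d_1) = (32, 31), so from here the quotients repeat a_1, ..., a_4; the period length is 4.
So sqrt(1055) = [32; (2, 12, 2, 64)] with period length k = 4.
k is even, so the fundamental solution of x^2 - 1055y^2 = 1 is (p_{k-1}, q_{k-1}) = (p_3, q_3); compute convergents through index 3.
Convergents (p_i = a_i*p_{i-1} + p_{i-2}, q_i = a_i*q_{i-1} + q_{i-2} with p_{-2}=0, p_{-1}=1, q_{-2}=1, q_{-1}=0):
  i=0: a_0=32, p_0 = 32*1 + 0 = 32, q_0 = 32*0 + 1 = 1.
  i=1: a_1=2, p_1 = 2*32 + 1 = 65, q_1 = 2*1 + 0 = 2.
  i=2: a_2=12, p_2 = 12*65 + 32 = 812, q_2 = 12*2 + 1 = 25.
  i=3: a_3=2, p_3 = 2*812 + 65 = 1689, q_3 = 2*25 + 2 = 52.
Check: 1689^2 - 1055*52^2 = 2852721 - 2852720 = 1, so (x, y) = (1689, 52) solves the equation, and by the theorem it is the least positive solution.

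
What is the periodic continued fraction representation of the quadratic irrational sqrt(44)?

Write x_i = (sqrt(44) + m_i)/d_i with (m_0, d_0) = (0, 1). a_0 = floor(sqrt(44)) = 6, since 6^2 = 36 <= 44 < 49 = 7^2.
Iterate m_{i+1} = d_i*a_i - m_i, d_{i+1} = (44 - m_{i+1}^2)/d_i, a_{i+1} = floor((a_0 + m_{i+1})/d_{i+1}):
  m_1 = 1*6 - 0 = 6, d_1 = (44 - 6^2)/1 = 8/1 = 8, a_1 = floor((6 + 6)/8) = 1.
  m_2 = 8*1 - 6 = 2, d_2 = (44 - 2^2)/8 = 40/8 = 5, a_2 = floor((6 + 2)/5) = 1.
  m_3 = 5*1 - 2 = 3, d_3 = (44 - 3^2)/5 = 35/5 = 7, a_3 = floor((6 + 3)/7) = 1.
  m_4 = 7*1 - 3 = 4, d_4 = (44 - 4^2)/7 = 28/7 = 4, a_4 = floor((6 + 4)/4) = 2.
  m_5 = 4*2 - 4 = 4, d_5 = (44 - 4^2)/4 = 28/4 = 7, a_5 = floor((6 + 4)/7) = 1.
  m_6 = 7*1 - 4 = 3, d_6 = (44 - 3^2)/7 = 35/7 = 5, a_6 = floor((6 + 3)/5) = 1.
  m_7 = 5*1 - 3 = 2, d_7 = (44 - 2^2)/5 = 40/5 = 8, a_7 = floor((6 + 2)/8) = 1.
  m_8 = 8*1 - 2 = 6, d_8 = (44 - 6^2)/8 = 8/8 = 1, a_8 = floor((6 + 6)/1) = 12.
  m_9 = 1*12 - 6 = 6, d_9 = (44 - 6^2)/1 = 8/1 = 8: (m_9, d_9) = (m_1, d_1) = (6, 8), so from here the quotients repeat a_1, ..., a_8; the period length is 8.
Hence the expansion of sqrt(44) is a_0 = 6 followed by the repeating block 1, 1, 1, 2, 1, 1, 1, 12 (period 8).

[6; (1, 1, 1, 2, 1, 1, 1, 12)]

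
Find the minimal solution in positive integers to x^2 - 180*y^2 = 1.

(x, y) = (161, 12)

First expand sqrt(180) as a continued fraction. With x_i = (sqrt(180) + m_i)/d_i and (m_0, d_0) = (0, 1): a_0 = floor(sqrt(180)) = 13, since 13^2 = 169 <= 180 < 196 = 14^2.
Iterate m_{i+1} = d_i*a_i - m_i, d_{i+1} = (180 - m_{i+1}^2)/d_i, a_{i+1} = floor((a_0 + m_{i+1})/d_{i+1}):
  m_1 = 1*13 - 0 = 13, d_1 = (180 - 13^2)/1 = 11/1 = 11, a_1 = floor((13 + 13)/11) = 2.
  m_2 = 11*2 - 13 = 9, d_2 = (180 - 9^2)/11 = 99/11 = 9, a_2 = floor((13 + 9)/9) = 2.
  m_3 = 9*2 - 9 = 9, d_3 = (180 - 9^2)/9 = 99/9 = 11, a_3 = floor((13 + 9)/11) = 2.
  m_4 = 11*2 - 9 = 13, d_4 = (180 - 13^2)/11 = 11/11 = 1, a_4 = floor((13 + 13)/1) = 26.
  m_5 = 1*26 - 13 = 13, d_5 = (180 - 13^2)/1 = 11/1 = 11: (m_5, d_5) = (m_1, d_1) = (13, 11), so from here the quotients repeat a_1, ..., a_4; the period length is 4.
So sqrt(180) = [13; (2, 2, 2, 26)] with period length k = 4.
k is even, so the fundamental solution of x^2 - 180y^2 = 1 is (p_{k-1}, q_{k-1}) = (p_3, q_3); compute convergents through index 3.
Convergents (p_i = a_i*p_{i-1} + p_{i-2}, q_i = a_i*q_{i-1} + q_{i-2} with p_{-2}=0, p_{-1}=1, q_{-2}=1, q_{-1}=0):
  i=0: a_0=13, p_0 = 13*1 + 0 = 13, q_0 = 13*0 + 1 = 1.
  i=1: a_1=2, p_1 = 2*13 + 1 = 27, q_1 = 2*1 + 0 = 2.
  i=2: a_2=2, p_2 = 2*27 + 13 = 67, q_2 = 2*2 + 1 = 5.
  i=3: a_3=2, p_3 = 2*67 + 27 = 161, q_3 = 2*5 + 2 = 12.
Check: 161^2 - 180*12^2 = 25921 - 25920 = 1, so (x, y) = (161, 12) solves the equation, and by the theorem it is the least positive solution.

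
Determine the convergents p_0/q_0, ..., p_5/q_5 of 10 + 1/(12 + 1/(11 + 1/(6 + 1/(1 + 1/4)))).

Using the convergent recurrence p_i = a_i*p_{i-1} + p_{i-2}, q_i = a_i*q_{i-1} + q_{i-2} with p_{-2}=0, p_{-1}=1, q_{-2}=1, q_{-1}=0:
  i=0: a_0=10, p_0 = 10*1 + 0 = 10, q_0 = 10*0 + 1 = 1.
  i=1: a_1=12, p_1 = 12*10 + 1 = 121, q_1 = 12*1 + 0 = 12.
  i=2: a_2=11, p_2 = 11*121 + 10 = 1341, q_2 = 11*12 + 1 = 133.
  i=3: a_3=6, p_3 = 6*1341 + 121 = 8167, q_3 = 6*133 + 12 = 810.
  i=4: a_4=1, p_4 = 1*8167 + 1341 = 9508, q_4 = 1*810 + 133 = 943.
  i=5: a_5=4, p_5 = 4*9508 + 8167 = 46199, q_5 = 4*943 + 810 = 4582.

10/1, 121/12, 1341/133, 8167/810, 9508/943, 46199/4582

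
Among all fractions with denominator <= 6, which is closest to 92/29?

Expand x = 92/29 as a continued fraction with the Euclidean algorithm:
  92 = 3*29 + 5, so a_0 = 3.
  29 = 5*5 + 4, so a_1 = 5.
  5 = 1*4 + 1, so a_2 = 1.
  4 = 4*1 + 0, so a_3 = 4.
so x = [3; 5, 1, 4].
Convergents (p_i = a_i*p_{i-1} + p_{i-2}, q_i = a_i*q_{i-1} + q_{i-2} with p_{-2}=0, p_{-1}=1, q_{-2}=1, q_{-1}=0), until the denominator exceeds 6:
  i=0: a_0=3, p_0 = 3*1 + 0 = 3, q_0 = 3*0 + 1 = 1.
  i=1: a_1=5, p_1 = 5*3 + 1 = 16, q_1 = 5*1 + 0 = 5.
  i=2: a_2=1, p_2 = 1*16 + 3 = 19, q_2 = 1*5 + 1 = 6.
  i=3: a_3=4, p_3 = 4*19 + 16 = 92, q_3 = 4*6 + 5 = 29.
q_3 = 29 > 6, so the last convergent with denominator <= 6 is p_2/q_2 = 19/6.
The closest fraction with denominator <= 6 is either p_2/q_2 or the intermediate fraction (k*p_2 + p_1)/(k*q_2 + q_1) with the largest k >= 1 whose denominator stays <= 6; these approach x as k grows, and every other convergent or intermediate fraction in range is farther away.
Largest k: floor((6 - q_1)/q_2) = floor((6 - 5)/6) = 0.
Since k = 0, no intermediate fraction beyond p_2/q_2 has denominator <= 6, so the convergent 19/6 is the closest (its error is |92*6 - 19*29|/(29*6) = 1/174).

19/6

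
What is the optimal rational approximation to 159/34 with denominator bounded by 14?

Expand x = 159/34 as a continued fraction with the Euclidean algorithm:
  159 = 4*34 + 23, so a_0 = 4.
  34 = 1*23 + 11, so a_1 = 1.
  23 = 2*11 + 1, so a_2 = 2.
  11 = 11*1 + 0, so a_3 = 11.
so x = [4; 1, 2, 11].
Convergents (p_i = a_i*p_{i-1} + p_{i-2}, q_i = a_i*q_{i-1} + q_{i-2} with p_{-2}=0, p_{-1}=1, q_{-2}=1, q_{-1}=0), until the denominator exceeds 14:
  i=0: a_0=4, p_0 = 4*1 + 0 = 4, q_0 = 4*0 + 1 = 1.
  i=1: a_1=1, p_1 = 1*4 + 1 = 5, q_1 = 1*1 + 0 = 1.
  i=2: a_2=2, p_2 = 2*5 + 4 = 14, q_2 = 2*1 + 1 = 3.
  i=3: a_3=11, p_3 = 11*14 + 5 = 159, q_3 = 11*3 + 1 = 34.
q_3 = 34 > 14, so the last convergent with denominator <= 14 is p_2/q_2 = 14/3.
The closest fraction with denominator <= 14 is either p_2/q_2 or the intermediate fraction (k*p_2 + p_1)/(k*q_2 + q_1) with the largest k >= 1 whose denominator stays <= 14; these approach x as k grows, and every other convergent or intermediate fraction in range is farther away.
Largest k: floor((14 - q_1)/q_2) = floor((14 - 1)/3) = 4.
That gives (4*14 + 5)/(4*3 + 1) = 61/13.
Compare the errors: |x - 14/3| = |159*3 - 14*34|/(34*3) = 1/102, and |x - 61/13| = |159*13 - 61*34|/(34*13) = 7/442.
Cross-multiplying, 1*442 = 442 < 714 = 7*102, so 1/102 is smaller: the convergent 14/3 is closer to x than 61/13.

14/3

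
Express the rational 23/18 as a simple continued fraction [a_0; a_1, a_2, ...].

[1; 3, 1, 1, 2]

Run the Euclidean algorithm on 23 and 18; the successive quotients are the partial quotients a_0, a_1, ... (each step inverts the fractional part left over by the previous one):
  23 = 1*18 + 5, so a_0 = 1.
  18 = 3*5 + 3, so a_1 = 3.
  5 = 1*3 + 2, so a_2 = 1.
  3 = 1*2 + 1, so a_3 = 1.
  2 = 2*1 + 0, so a_4 = 2.
The remainder reaches 0 after 5 divisions, so the expansion has 5 partial quotients, read off in order.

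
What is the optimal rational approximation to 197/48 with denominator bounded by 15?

Expand x = 197/48 as a continued fraction with the Euclidean algorithm:
  197 = 4*48 + 5, so a_0 = 4.
  48 = 9*5 + 3, so a_1 = 9.
  5 = 1*3 + 2, so a_2 = 1.
  3 = 1*2 + 1, so a_3 = 1.
  2 = 2*1 + 0, so a_4 = 2.
so x = [4; 9, 1, 1, 2].
Convergents (p_i = a_i*p_{i-1} + p_{i-2}, q_i = a_i*q_{i-1} + q_{i-2} with p_{-2}=0, p_{-1}=1, q_{-2}=1, q_{-1}=0), until the denominator exceeds 15:
  i=0: a_0=4, p_0 = 4*1 + 0 = 4, q_0 = 4*0 + 1 = 1.
  i=1: a_1=9, p_1 = 9*4 + 1 = 37, q_1 = 9*1 + 0 = 9.
  i=2: a_2=1, p_2 = 1*37 + 4 = 41, q_2 = 1*9 + 1 = 10.
  i=3: a_3=1, p_3 = 1*41 + 37 = 78, q_3 = 1*10 + 9 = 19.
q_3 = 19 > 15, so the last convergent with denominator <= 15 is p_2/q_2 = 41/10.
The closest fraction with denominator <= 15 is either p_2/q_2 or the intermediate fraction (k*p_2 + p_1)/(k*q_2 + q_1) with the largest k >= 1 whose denominator stays <= 15; these approach x as k grows, and every other convergent or intermediate fraction in range is farther away.
Largest k: floor((15 - q_1)/q_2) = floor((15 - 9)/10) = 0.
Since k = 0, no intermediate fraction beyond p_2/q_2 has denominator <= 15, so the convergent 41/10 is the closest (its error is |197*10 - 41*48|/(48*10) = 2/480).

41/10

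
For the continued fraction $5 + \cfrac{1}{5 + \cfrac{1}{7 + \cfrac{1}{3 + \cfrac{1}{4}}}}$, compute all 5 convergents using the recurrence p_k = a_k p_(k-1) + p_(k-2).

Using the convergent recurrence p_i = a_i*p_{i-1} + p_{i-2}, q_i = a_i*q_{i-1} + q_{i-2} with p_{-2}=0, p_{-1}=1, q_{-2}=1, q_{-1}=0:
  i=0: a_0=5, p_0 = 5*1 + 0 = 5, q_0 = 5*0 + 1 = 1.
  i=1: a_1=5, p_1 = 5*5 + 1 = 26, q_1 = 5*1 + 0 = 5.
  i=2: a_2=7, p_2 = 7*26 + 5 = 187, q_2 = 7*5 + 1 = 36.
  i=3: a_3=3, p_3 = 3*187 + 26 = 587, q_3 = 3*36 + 5 = 113.
  i=4: a_4=4, p_4 = 4*587 + 187 = 2535, q_4 = 4*113 + 36 = 488.

5/1, 26/5, 187/36, 587/113, 2535/488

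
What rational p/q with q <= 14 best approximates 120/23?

73/14

Expand x = 120/23 as a continued fraction with the Euclidean algorithm:
  120 = 5*23 + 5, so a_0 = 5.
  23 = 4*5 + 3, so a_1 = 4.
  5 = 1*3 + 2, so a_2 = 1.
  3 = 1*2 + 1, so a_3 = 1.
  2 = 2*1 + 0, so a_4 = 2.
so x = [5; 4, 1, 1, 2].
Convergents (p_i = a_i*p_{i-1} + p_{i-2}, q_i = a_i*q_{i-1} + q_{i-2} with p_{-2}=0, p_{-1}=1, q_{-2}=1, q_{-1}=0), until the denominator exceeds 14:
  i=0: a_0=5, p_0 = 5*1 + 0 = 5, q_0 = 5*0 + 1 = 1.
  i=1: a_1=4, p_1 = 4*5 + 1 = 21, q_1 = 4*1 + 0 = 4.
  i=2: a_2=1, p_2 = 1*21 + 5 = 26, q_2 = 1*4 + 1 = 5.
  i=3: a_3=1, p_3 = 1*26 + 21 = 47, q_3 = 1*5 + 4 = 9.
  i=4: a_4=2, p_4 = 2*47 + 26 = 120, q_4 = 2*9 + 5 = 23.
q_4 = 23 > 14, so the last convergent with denominator <= 14 is p_3/q_3 = 47/9.
The closest fraction with denominator <= 14 is either p_3/q_3 or the intermediate fraction (k*p_3 + p_2)/(k*q_3 + q_2) with the largest k >= 1 whose denominator stays <= 14; these approach x as k grows, and every other convergent or intermediate fraction in range is farther away.
Largest k: floor((14 - q_2)/q_3) = floor((14 - 5)/9) = 1.
That gives (1*47 + 26)/(1*9 + 5) = 73/14.
Compare the errors: |x - 47/9| = |120*9 - 47*23|/(23*9) = 1/207, and |x - 73/14| = |120*14 - 73*23|/(23*14) = 1/322.
Cross-multiplying, 1*207 = 207 < 322 = 1*322, so 1/322 is smaller: the intermediate fraction 73/14 is closer to x than 47/9.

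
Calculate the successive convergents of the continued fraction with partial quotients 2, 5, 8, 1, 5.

2/1, 11/5, 90/41, 101/46, 595/271

Using the convergent recurrence p_i = a_i*p_{i-1} + p_{i-2}, q_i = a_i*q_{i-1} + q_{i-2} with p_{-2}=0, p_{-1}=1, q_{-2}=1, q_{-1}=0:
  i=0: a_0=2, p_0 = 2*1 + 0 = 2, q_0 = 2*0 + 1 = 1.
  i=1: a_1=5, p_1 = 5*2 + 1 = 11, q_1 = 5*1 + 0 = 5.
  i=2: a_2=8, p_2 = 8*11 + 2 = 90, q_2 = 8*5 + 1 = 41.
  i=3: a_3=1, p_3 = 1*90 + 11 = 101, q_3 = 1*41 + 5 = 46.
  i=4: a_4=5, p_4 = 5*101 + 90 = 595, q_4 = 5*46 + 41 = 271.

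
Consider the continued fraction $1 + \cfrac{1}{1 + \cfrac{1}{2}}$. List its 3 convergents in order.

Using the convergent recurrence p_i = a_i*p_{i-1} + p_{i-2}, q_i = a_i*q_{i-1} + q_{i-2} with p_{-2}=0, p_{-1}=1, q_{-2}=1, q_{-1}=0:
  i=0: a_0=1, p_0 = 1*1 + 0 = 1, q_0 = 1*0 + 1 = 1.
  i=1: a_1=1, p_1 = 1*1 + 1 = 2, q_1 = 1*1 + 0 = 1.
  i=2: a_2=2, p_2 = 2*2 + 1 = 5, q_2 = 2*1 + 1 = 3.

1/1, 2/1, 5/3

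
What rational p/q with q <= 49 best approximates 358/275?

56/43

Expand x = 358/275 as a continued fraction with the Euclidean algorithm:
  358 = 1*275 + 83, so a_0 = 1.
  275 = 3*83 + 26, so a_1 = 3.
  83 = 3*26 + 5, so a_2 = 3.
  26 = 5*5 + 1, so a_3 = 5.
  5 = 5*1 + 0, so a_4 = 5.
so x = [1; 3, 3, 5, 5].
Convergents (p_i = a_i*p_{i-1} + p_{i-2}, q_i = a_i*q_{i-1} + q_{i-2} with p_{-2}=0, p_{-1}=1, q_{-2}=1, q_{-1}=0), until the denominator exceeds 49:
  i=0: a_0=1, p_0 = 1*1 + 0 = 1, q_0 = 1*0 + 1 = 1.
  i=1: a_1=3, p_1 = 3*1 + 1 = 4, q_1 = 3*1 + 0 = 3.
  i=2: a_2=3, p_2 = 3*4 + 1 = 13, q_2 = 3*3 + 1 = 10.
  i=3: a_3=5, p_3 = 5*13 + 4 = 69, q_3 = 5*10 + 3 = 53.
q_3 = 53 > 49, so the last convergent with denominator <= 49 is p_2/q_2 = 13/10.
The closest fraction with denominator <= 49 is either p_2/q_2 or the intermediate fraction (k*p_2 + p_1)/(k*q_2 + q_1) with the largest k >= 1 whose denominator stays <= 49; these approach x as k grows, and every other convergent or intermediate fraction in range is farther away.
Largest k: floor((49 - q_1)/q_2) = floor((49 - 3)/10) = 4.
That gives (4*13 + 4)/(4*10 + 3) = 56/43.
Compare the errors: |x - 13/10| = |358*10 - 13*275|/(275*10) = 5/2750, and |x - 56/43| = |358*43 - 56*275|/(275*43) = 6/11825.
Cross-multiplying, 6*2750 = 16500 < 59125 = 5*11825, so 6/11825 is smaller: the intermediate fraction 56/43 is closer to x than 13/10.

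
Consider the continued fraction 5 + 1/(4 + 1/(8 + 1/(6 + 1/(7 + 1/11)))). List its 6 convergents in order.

5/1, 21/4, 173/33, 1059/202, 7586/1447, 84505/16119

Using the convergent recurrence p_i = a_i*p_{i-1} + p_{i-2}, q_i = a_i*q_{i-1} + q_{i-2} with p_{-2}=0, p_{-1}=1, q_{-2}=1, q_{-1}=0:
  i=0: a_0=5, p_0 = 5*1 + 0 = 5, q_0 = 5*0 + 1 = 1.
  i=1: a_1=4, p_1 = 4*5 + 1 = 21, q_1 = 4*1 + 0 = 4.
  i=2: a_2=8, p_2 = 8*21 + 5 = 173, q_2 = 8*4 + 1 = 33.
  i=3: a_3=6, p_3 = 6*173 + 21 = 1059, q_3 = 6*33 + 4 = 202.
  i=4: a_4=7, p_4 = 7*1059 + 173 = 7586, q_4 = 7*202 + 33 = 1447.
  i=5: a_5=11, p_5 = 11*7586 + 1059 = 84505, q_5 = 11*1447 + 202 = 16119.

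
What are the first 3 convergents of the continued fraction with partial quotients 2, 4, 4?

2/1, 9/4, 38/17

Using the convergent recurrence p_i = a_i*p_{i-1} + p_{i-2}, q_i = a_i*q_{i-1} + q_{i-2} with p_{-2}=0, p_{-1}=1, q_{-2}=1, q_{-1}=0:
  i=0: a_0=2, p_0 = 2*1 + 0 = 2, q_0 = 2*0 + 1 = 1.
  i=1: a_1=4, p_1 = 4*2 + 1 = 9, q_1 = 4*1 + 0 = 4.
  i=2: a_2=4, p_2 = 4*9 + 2 = 38, q_2 = 4*4 + 1 = 17.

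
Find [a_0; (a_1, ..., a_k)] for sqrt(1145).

Write x_i = (sqrt(1145) + m_i)/d_i with (m_0, d_0) = (0, 1). a_0 = floor(sqrt(1145)) = 33, since 33^2 = 1089 <= 1145 < 1156 = 34^2.
Iterate m_{i+1} = d_i*a_i - m_i, d_{i+1} = (1145 - m_{i+1}^2)/d_i, a_{i+1} = floor((a_0 + m_{i+1})/d_{i+1}):
  m_1 = 1*33 - 0 = 33, d_1 = (1145 - 33^2)/1 = 56/1 = 56, a_1 = floor((33 + 33)/56) = 1.
  m_2 = 56*1 - 33 = 23, d_2 = (1145 - 23^2)/56 = 616/56 = 11, a_2 = floor((33 + 23)/11) = 5.
  m_3 = 11*5 - 23 = 32, d_3 = (1145 - 32^2)/11 = 121/11 = 11, a_3 = floor((33 + 32)/11) = 5.
  m_4 = 11*5 - 32 = 23, d_4 = (1145 - 23^2)/11 = 616/11 = 56, a_4 = floor((33 + 23)/56) = 1.
  m_5 = 56*1 - 23 = 33, d_5 = (1145 - 33^2)/56 = 56/56 = 1, a_5 = floor((33 + 33)/1) = 66.
  m_6 = 1*66 - 33 = 33, d_6 = (1145 - 33^2)/1 = 56/1 = 56: (m_6, d_6) = (m_1, d_1) = (33, 56), so from here the quotients repeat a_1, ..., a_5; the period length is 5.
Hence the expansion of sqrt(1145) is a_0 = 33 followed by the repeating block 1, 5, 5, 1, 66 (period 5).

[33; (1, 5, 5, 1, 66)]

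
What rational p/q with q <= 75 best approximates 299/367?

22/27

Expand x = 299/367 as a continued fraction with the Euclidean algorithm:
  299 = 0*367 + 299, so a_0 = 0.
  367 = 1*299 + 68, so a_1 = 1.
  299 = 4*68 + 27, so a_2 = 4.
  68 = 2*27 + 14, so a_3 = 2.
  27 = 1*14 + 13, so a_4 = 1.
  14 = 1*13 + 1, so a_5 = 1.
  13 = 13*1 + 0, so a_6 = 13.
so x = [0; 1, 4, 2, 1, 1, 13].
Convergents (p_i = a_i*p_{i-1} + p_{i-2}, q_i = a_i*q_{i-1} + q_{i-2} with p_{-2}=0, p_{-1}=1, q_{-2}=1, q_{-1}=0), until the denominator exceeds 75:
  i=0: a_0=0, p_0 = 0*1 + 0 = 0, q_0 = 0*0 + 1 = 1.
  i=1: a_1=1, p_1 = 1*0 + 1 = 1, q_1 = 1*1 + 0 = 1.
  i=2: a_2=4, p_2 = 4*1 + 0 = 4, q_2 = 4*1 + 1 = 5.
  i=3: a_3=2, p_3 = 2*4 + 1 = 9, q_3 = 2*5 + 1 = 11.
  i=4: a_4=1, p_4 = 1*9 + 4 = 13, q_4 = 1*11 + 5 = 16.
  i=5: a_5=1, p_5 = 1*13 + 9 = 22, q_5 = 1*16 + 11 = 27.
  i=6: a_6=13, p_6 = 13*22 + 13 = 299, q_6 = 13*27 + 16 = 367.
q_6 = 367 > 75, so the last convergent with denominator <= 75 is p_5/q_5 = 22/27.
The closest fraction with denominator <= 75 is either p_5/q_5 or the intermediate fraction (k*p_5 + p_4)/(k*q_5 + q_4) with the largest k >= 1 whose denominator stays <= 75; these approach x as k grows, and every other convergent or intermediate fraction in range is farther away.
Largest k: floor((75 - q_4)/q_5) = floor((75 - 16)/27) = 2.
That gives (2*22 + 13)/(2*27 + 16) = 57/70.
Compare the errors: |x - 22/27| = |299*27 - 22*367|/(367*27) = 1/9909, and |x - 57/70| = |299*70 - 57*367|/(367*70) = 11/25690.
Cross-multiplying, 1*25690 = 25690 < 108999 = 11*9909, so 1/9909 is smaller: the convergent 22/27 is closer to x than 57/70.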